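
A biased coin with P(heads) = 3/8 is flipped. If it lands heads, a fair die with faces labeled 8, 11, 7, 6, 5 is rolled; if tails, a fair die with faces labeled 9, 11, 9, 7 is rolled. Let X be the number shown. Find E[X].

42/5

E[X | heads] = (8+11+7+6+5)/5 = 37/5.
E[X | tails] = (9+11+9+7)/4 = 9.
E[X] = (3/8)·(37/5) + (5/8)·(9) = 42/5.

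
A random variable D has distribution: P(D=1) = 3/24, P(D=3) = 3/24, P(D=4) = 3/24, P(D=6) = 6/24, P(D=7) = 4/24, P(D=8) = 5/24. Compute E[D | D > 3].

P(D > 3) = 3/4.
Σ over the event: 4·1/8 + 6·1/4 + 7·1/6 + 8·5/24 = 29/6.
E[D | D > 3] = (29/6) / (3/4) = 58/9.

58/9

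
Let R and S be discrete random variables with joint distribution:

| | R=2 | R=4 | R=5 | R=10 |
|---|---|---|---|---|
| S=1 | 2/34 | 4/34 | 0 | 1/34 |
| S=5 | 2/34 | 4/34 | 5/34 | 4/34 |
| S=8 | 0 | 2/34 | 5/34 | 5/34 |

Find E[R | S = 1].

P(S = 1) = 7/34.
Σ R·P over the event = 2·(2/34) + 4·(4/34) + 10·(1/34) = 15/17.
E[R | S = 1] = (15/17) / (7/34) = 30/7.

30/7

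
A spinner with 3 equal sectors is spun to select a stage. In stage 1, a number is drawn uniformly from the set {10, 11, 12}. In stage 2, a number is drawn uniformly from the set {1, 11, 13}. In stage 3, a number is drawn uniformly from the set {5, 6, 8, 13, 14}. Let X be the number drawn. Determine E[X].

E[X | stage 1] = (10+11+12)/3 = 11.
E[X | stage 2] = (1+11+13)/3 = 25/3.
E[X | stage 3] = (5+6+8+13+14)/5 = 46/5.
E[X] = (1/3)·(11) + (1/3)·(25/3) + (1/3)·(46/5) = 428/45.

428/45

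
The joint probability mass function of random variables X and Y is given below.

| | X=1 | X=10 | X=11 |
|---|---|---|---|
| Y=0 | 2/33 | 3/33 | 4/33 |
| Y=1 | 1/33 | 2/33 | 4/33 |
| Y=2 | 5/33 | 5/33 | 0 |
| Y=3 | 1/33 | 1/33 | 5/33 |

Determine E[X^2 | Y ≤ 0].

P(Y ≤ 0) = 3/11.
Σ X^2·P over the event = 1·(2/33) + 100·(3/33) + 121·(4/33) = 262/11.
E[X^2 | Y ≤ 0] = (262/11) / (3/11) = 262/3.

262/3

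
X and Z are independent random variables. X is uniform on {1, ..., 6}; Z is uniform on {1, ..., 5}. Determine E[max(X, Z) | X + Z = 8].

5

Outcomes with X + Z = 8: (3,5), (4,4), (5,3), (6,2), each with probability 1/30.
E[max(X, Z) | X + Z = 8] = (5 + 4 + 5 + 6) / 4 = 5.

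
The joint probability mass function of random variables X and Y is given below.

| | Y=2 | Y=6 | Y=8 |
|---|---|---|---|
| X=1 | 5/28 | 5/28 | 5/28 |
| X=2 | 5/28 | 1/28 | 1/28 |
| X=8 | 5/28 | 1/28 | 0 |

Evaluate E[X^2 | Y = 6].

P(Y = 6) = 1/4.
Σ X^2·P over the event = 1·(5/28) + 4·(1/28) + 64·(1/28) = 73/28.
E[X^2 | Y = 6] = (73/28) / (1/4) = 73/7.

73/7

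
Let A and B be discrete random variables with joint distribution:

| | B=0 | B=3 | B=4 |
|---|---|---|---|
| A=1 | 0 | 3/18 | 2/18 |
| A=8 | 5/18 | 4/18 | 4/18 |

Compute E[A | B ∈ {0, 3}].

25/4

P(B ∈ {0, 3}) = 2/3.
Summing A·P(A=x,B=y) over the conditioning event gives 25/6.
E[A | B ∈ {0, 3}] = (25/6) / (2/3) = 25/4.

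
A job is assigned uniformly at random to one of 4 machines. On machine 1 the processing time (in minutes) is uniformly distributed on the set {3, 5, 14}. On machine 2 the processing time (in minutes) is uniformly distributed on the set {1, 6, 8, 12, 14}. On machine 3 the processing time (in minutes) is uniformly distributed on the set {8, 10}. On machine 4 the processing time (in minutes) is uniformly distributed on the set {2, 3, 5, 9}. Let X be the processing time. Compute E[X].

1757/240

E[X | machine 1] = (3+5+14)/3 = 22/3.
E[X | machine 2] = (1+6+8+12+14)/5 = 41/5.
E[X | machine 3] = (8+10)/2 = 9.
E[X | machine 4] = (2+3+5+9)/4 = 19/4.
By the law of total expectation,
E[X] = (1/4)·(22/3) + (1/4)·(41/5) + (1/4)·(9) + (1/4)·(19/4) = 1757/240.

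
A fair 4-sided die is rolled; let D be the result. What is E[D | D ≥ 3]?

Given D ≥ 3, D is equally likely to be any of {3, 4}.
E[D | D ≥ 3] = (3 + 4) / 2 = 7/2.

7/2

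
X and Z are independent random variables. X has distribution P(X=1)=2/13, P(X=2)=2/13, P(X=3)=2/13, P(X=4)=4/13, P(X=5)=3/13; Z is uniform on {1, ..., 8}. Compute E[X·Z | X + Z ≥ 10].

424/15

P(X + Z ≥ 10) = 15/52.
Summing XZ·P(x,y) over outcomes with X + Z ≥ 10 gives 106/13.
E[X·Z | X + Z ≥ 10] = (106/13) / (15/52) = 424/15.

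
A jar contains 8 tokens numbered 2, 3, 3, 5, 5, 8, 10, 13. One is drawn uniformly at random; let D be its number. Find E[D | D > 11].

13

P(D > 11) = 1/8.
Σ over the event: 13·1/8 = 13/8.
E[D | D > 11] = (13/8) / (1/8) = 13.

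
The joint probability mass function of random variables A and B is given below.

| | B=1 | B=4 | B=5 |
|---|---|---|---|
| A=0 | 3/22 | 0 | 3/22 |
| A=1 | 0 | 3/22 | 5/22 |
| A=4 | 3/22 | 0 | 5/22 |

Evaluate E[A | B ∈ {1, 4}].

5/3

P(B ∈ {1, 4}) = 9/22.
Σ A·P over the event = 0·(3/22) + 1·(3/22) + 4·(3/22) = 15/22.
E[A | B ∈ {1, 4}] = (15/22) / (9/22) = 5/3.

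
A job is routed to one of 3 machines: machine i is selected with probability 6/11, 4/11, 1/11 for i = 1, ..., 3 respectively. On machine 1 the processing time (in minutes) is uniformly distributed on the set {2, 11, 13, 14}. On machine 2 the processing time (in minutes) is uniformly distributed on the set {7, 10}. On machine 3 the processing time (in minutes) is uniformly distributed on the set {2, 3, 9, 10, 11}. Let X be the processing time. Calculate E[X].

101/11

E[X | machine 1] = (2+11+13+14)/4 = 10.
E[X | machine 2] = (7+10)/2 = 17/2.
E[X | machine 3] = (2+3+9+10+11)/5 = 7.
E[X] = (6/11)·(10) + (4/11)·(17/2) + (1/11)·(7) = 101/11.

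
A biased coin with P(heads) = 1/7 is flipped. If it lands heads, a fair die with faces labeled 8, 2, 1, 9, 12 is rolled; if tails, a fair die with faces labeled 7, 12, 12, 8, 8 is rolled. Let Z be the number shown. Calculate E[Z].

E[Z | heads] = (8+2+1+9+12)/5 = 32/5.
E[Z | tails] = (7+12+12+8+8)/5 = 47/5.
E[Z] = (1/7)·(32/5) + (6/7)·(47/5) = 314/35.

314/35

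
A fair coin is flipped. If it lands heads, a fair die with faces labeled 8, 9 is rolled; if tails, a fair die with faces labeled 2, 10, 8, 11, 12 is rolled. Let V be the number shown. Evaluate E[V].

E[V | heads] = (8+9)/2 = 17/2.
E[V | tails] = (2+10+8+11+12)/5 = 43/5.
E[V] = (1/2)·(17/2) + (1/2)·(43/5) = 171/20.

171/20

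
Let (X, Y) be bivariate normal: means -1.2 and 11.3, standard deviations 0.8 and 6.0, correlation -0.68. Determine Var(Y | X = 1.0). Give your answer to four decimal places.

The conditional variance in a bivariate normal is σ_Y²(1 − ρ²), independent of x.
Var(Y | X=1.0) = (6.0)²·(1 − (-0.68)²) = 36·0.5376 = 19.3536.

19.3536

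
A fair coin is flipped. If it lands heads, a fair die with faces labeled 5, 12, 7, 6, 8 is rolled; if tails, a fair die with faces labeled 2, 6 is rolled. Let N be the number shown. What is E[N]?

29/5

E[N | heads] = (5+12+7+6+8)/5 = 38/5.
E[N | tails] = (2+6)/2 = 4.
E[N] = (1/2)·(38/5) + (1/2)·(4) = 29/5.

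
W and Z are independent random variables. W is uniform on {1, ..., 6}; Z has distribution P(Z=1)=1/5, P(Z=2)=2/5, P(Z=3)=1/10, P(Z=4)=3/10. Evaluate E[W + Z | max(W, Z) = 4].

119/19

P(max(W, Z) = 4) = 19/60.
Summing (W+Z)·P(x,y) over outcomes with max(W, Z) = 4 gives 119/60.
E[W + Z | max(W, Z) = 4] = (119/60) / (19/60) = 119/19.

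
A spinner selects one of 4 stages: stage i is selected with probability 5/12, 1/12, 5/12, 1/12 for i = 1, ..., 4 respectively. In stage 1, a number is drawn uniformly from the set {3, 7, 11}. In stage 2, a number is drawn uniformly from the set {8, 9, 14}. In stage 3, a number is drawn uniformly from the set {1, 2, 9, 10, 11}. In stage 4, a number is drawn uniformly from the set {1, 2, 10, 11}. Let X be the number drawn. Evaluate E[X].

253/36

E[X | stage 1] = (3+7+11)/3 = 7.
E[X | stage 2] = (8+9+14)/3 = 31/3.
E[X | stage 3] = (1+2+9+10+11)/5 = 33/5.
E[X | stage 4] = (1+2+10+11)/4 = 6.
E[X] = (5/12)·(7) + (1/12)·(31/3) + (5/12)·(33/5) + (1/12)·(6) = 253/36.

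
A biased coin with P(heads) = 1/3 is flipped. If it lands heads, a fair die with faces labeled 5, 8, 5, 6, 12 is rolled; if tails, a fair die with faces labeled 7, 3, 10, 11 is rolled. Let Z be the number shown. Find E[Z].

E[Z | heads] = (5+8+5+6+12)/5 = 36/5.
E[Z | tails] = (7+3+10+11)/4 = 31/4.
By the law of total expectation,
E[Z] = (1/3)·(36/5) + (2/3)·(31/4) = 227/30.

227/30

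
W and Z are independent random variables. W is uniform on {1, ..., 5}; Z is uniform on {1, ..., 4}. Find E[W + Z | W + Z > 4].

45/7

P(W + Z > 4) = 7/10.
Summing (W+Z)·P(x,y) over outcomes with W + Z > 4 gives 9/2.
E[W + Z | W + Z > 4] = (9/2) / (7/10) = 45/7.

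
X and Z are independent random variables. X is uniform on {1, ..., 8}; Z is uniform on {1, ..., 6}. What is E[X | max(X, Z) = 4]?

22/7

P(max(X, Z) = 4) = 7/48.
Summing X·P(x,y) over outcomes with max(X, Z) = 4 gives 11/24.
E[X | max(X, Z) = 4] = (11/24) / (7/48) = 22/7.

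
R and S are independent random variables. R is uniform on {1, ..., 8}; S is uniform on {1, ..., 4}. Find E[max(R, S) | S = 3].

39/8

Outcomes with S = 3: (1,3), (2,3), (3,3), (4,3), (5,3), (6,3), (7,3), (8,3), each with probability 1/32.
E[max(R, S) | S = 3] = (3 + 3 + 3 + 4 + 5 + 6 + 7 + 8) / 8 = 39/8.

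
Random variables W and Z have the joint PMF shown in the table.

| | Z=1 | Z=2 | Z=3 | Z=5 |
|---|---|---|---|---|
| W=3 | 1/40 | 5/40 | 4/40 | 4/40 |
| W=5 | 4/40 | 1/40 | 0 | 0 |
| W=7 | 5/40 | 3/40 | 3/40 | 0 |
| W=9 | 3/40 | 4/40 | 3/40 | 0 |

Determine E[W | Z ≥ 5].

P(Z ≥ 5) = 1/10.
Σ W·P over the event = 3·(4/40) = 3/10.
E[W | Z ≥ 5] = (3/10) / (1/10) = 3.

3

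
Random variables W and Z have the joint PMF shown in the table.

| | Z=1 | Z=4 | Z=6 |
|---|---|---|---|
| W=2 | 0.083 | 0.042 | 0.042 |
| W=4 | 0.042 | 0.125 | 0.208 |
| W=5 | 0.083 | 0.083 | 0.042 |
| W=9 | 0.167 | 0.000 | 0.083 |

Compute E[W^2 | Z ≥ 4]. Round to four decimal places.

24.8192

P(Z ≥ 4) = 0.625.
Σ W^2·P over the event = 4·(0.042) + 4·(0.042) + 16·(0.125) + 16·(0.208) + 25·(0.083) + 25·(0.042) + 81·(0.083) = 15.512.
E[W^2 | Z ≥ 4] = (15.512) / (0.625) = 24.8192.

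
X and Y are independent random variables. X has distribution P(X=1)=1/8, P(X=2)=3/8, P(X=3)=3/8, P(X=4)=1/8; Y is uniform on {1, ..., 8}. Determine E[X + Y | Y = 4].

13/2

P(Y = 4) = 1/8.
Summing (X+Y)·P(x,y) over outcomes with Y = 4 gives 13/16.
E[X + Y | Y = 4] = (13/16) / (1/8) = 13/2.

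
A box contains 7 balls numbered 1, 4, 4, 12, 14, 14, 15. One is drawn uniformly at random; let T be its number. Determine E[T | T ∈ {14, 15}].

P(T ∈ {14, 15}) = 3/7.
Σ over the event: 14·2/7 + 15·1/7 = 43/7.
E[T | T ∈ {14, 15}] = (43/7) / (3/7) = 43/3.

43/3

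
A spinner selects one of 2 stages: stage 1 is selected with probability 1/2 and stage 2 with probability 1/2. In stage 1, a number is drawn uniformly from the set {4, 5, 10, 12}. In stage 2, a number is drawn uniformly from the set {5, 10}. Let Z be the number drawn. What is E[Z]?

E[Z | stage 1] = (4+5+10+12)/4 = 31/4.
E[Z | stage 2] = (5+10)/2 = 15/2.
E[Z] = (1/2)·(31/4) + (1/2)·(15/2) = 61/8.

61/8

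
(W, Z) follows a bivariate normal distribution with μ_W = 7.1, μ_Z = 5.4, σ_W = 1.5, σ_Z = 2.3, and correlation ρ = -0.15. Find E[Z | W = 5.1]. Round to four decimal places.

5.8600

For a bivariate normal, E[Z | W=x] = μ_Z + ρ·(σ_Z/σ_W)·(x − μ_W).
E[Z | W=5.1] = 5.4 + (-0.15)·(2.3/1.5)·(5.1 − (7.1)) = 5.4 + (-0.23)·(-2) = 5.8600.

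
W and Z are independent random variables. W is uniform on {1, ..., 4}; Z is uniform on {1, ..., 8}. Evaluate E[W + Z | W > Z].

5

P(W > Z) = 3/16.
Summing (W+Z)·P(x,y) over outcomes with W > Z gives 15/16.
E[W + Z | W > Z] = (15/16) / (3/16) = 5.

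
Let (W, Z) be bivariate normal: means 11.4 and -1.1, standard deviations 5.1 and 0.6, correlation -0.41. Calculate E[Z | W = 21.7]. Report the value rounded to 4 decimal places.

For a bivariate normal, E[Z | W=x] = μ_Z + ρ·(σ_Z/σ_W)·(x − μ_W).
E[Z | W=21.7] = -1.1 + (-0.41)·(0.6/5.1)·(21.7 − (11.4)) = -1.1 + (-0.048235)·(10.3) = -1.5968.

-1.5968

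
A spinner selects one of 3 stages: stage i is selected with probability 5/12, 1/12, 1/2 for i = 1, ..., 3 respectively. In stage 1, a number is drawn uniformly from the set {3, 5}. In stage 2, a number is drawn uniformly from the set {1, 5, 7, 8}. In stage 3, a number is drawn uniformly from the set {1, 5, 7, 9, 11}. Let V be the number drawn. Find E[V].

1297/240

E[V | stage 1] = (3+5)/2 = 4.
E[V | stage 2] = (1+5+7+8)/4 = 21/4.
E[V | stage 3] = (1+5+7+9+11)/5 = 33/5.
E[V] = (5/12)·(4) + (1/12)·(21/4) + (1/2)·(33/5) = 1297/240.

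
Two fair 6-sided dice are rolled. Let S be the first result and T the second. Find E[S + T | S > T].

P(S > T) = 5/12.
Summing (S+T)·P(x,y) over outcomes with S > T gives 35/12.
E[S + T | S > T] = (35/12) / (5/12) = 7.

7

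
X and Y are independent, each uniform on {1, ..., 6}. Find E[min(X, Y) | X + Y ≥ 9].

Outcomes with X + Y ≥ 9: (3,6), (4,5), (4,6), (5,4), (5,5), (5,6), (6,3), (6,4), (6,5), (6,6), each with probability 1/36.
E[min(X, Y) | X + Y ≥ 9] = (3 + 4 + 4 + 4 + 5 + 5 + 3 + 4 + 5 + 6) / 10 = 43/10.

43/10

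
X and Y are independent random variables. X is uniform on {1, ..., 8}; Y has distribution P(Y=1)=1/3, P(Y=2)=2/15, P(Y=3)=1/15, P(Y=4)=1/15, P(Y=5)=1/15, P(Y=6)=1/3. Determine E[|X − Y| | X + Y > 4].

P(X + Y > 4) = 5/6.
Summing |X−Y|·P(x,y) over outcomes with X + Y > 4 gives 61/24.
E[|X − Y| | X + Y > 4] = (61/24) / (5/6) = 61/20.

61/20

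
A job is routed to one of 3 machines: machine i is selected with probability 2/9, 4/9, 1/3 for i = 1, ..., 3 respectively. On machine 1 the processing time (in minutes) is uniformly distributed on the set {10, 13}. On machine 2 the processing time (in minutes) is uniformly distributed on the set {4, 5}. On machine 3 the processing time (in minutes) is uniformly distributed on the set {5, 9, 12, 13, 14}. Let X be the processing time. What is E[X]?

364/45

E[X | machine 1] = (10+13)/2 = 23/2.
E[X | machine 2] = (4+5)/2 = 9/2.
E[X | machine 3] = (5+9+12+13+14)/5 = 53/5.
By the law of total expectation,
E[X] = (2/9)·(23/2) + (4/9)·(9/2) + (1/3)·(53/5) = 364/45.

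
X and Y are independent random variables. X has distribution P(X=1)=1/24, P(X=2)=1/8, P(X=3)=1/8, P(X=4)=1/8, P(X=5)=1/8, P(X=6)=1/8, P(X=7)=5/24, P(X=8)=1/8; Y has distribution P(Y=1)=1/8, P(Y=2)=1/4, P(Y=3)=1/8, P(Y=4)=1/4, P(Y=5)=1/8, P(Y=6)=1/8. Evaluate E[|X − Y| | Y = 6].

P(Y = 6) = 1/8.
Summing |X−Y|·P(x,y) over outcomes with Y = 6 gives 23/96.
E[|X − Y| | Y = 6] = (23/96) / (1/8) = 23/12.

23/12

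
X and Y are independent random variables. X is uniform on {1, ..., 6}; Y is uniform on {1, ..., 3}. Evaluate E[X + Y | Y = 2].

11/2

P(Y = 2) = 1/3.
Summing (X+Y)·P(x,y) over outcomes with Y = 2 gives 11/6.
E[X + Y | Y = 2] = (11/6) / (1/3) = 11/2.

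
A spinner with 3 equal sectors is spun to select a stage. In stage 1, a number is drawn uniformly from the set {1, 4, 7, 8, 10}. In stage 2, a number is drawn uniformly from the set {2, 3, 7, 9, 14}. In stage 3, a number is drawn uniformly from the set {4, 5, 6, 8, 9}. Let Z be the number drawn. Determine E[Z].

97/15

E[Z | stage 1] = (1+4+7+8+10)/5 = 6.
E[Z | stage 2] = (2+3+7+9+14)/5 = 7.
E[Z | stage 3] = (4+5+6+8+9)/5 = 32/5.
By the law of total expectation,
E[Z] = (1/3)·(6) + (1/3)·(7) + (1/3)·(32/5) = 97/15.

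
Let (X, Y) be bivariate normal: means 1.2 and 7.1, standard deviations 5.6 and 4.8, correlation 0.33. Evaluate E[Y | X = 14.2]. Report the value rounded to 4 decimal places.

10.7771

E[Y | X=x] = μ_Y + ρ(σ_Y/σ_X)(x − μ_X) for jointly normal variables.
E[Y | X=14.2] = 7.1 + (0.33)·(4.8/5.6)·(14.2 − (1.2)) = 7.1 + (0.282857)·(13) = 10.7771.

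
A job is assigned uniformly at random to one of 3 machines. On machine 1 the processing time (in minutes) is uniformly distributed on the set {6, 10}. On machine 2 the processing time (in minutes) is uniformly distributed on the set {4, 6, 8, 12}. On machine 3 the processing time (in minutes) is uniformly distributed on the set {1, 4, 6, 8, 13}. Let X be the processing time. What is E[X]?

73/10

E[X | machine 1] = (6+10)/2 = 8.
E[X | machine 2] = (4+6+8+12)/4 = 15/2.
E[X | machine 3] = (1+4+6+8+13)/5 = 32/5.
E[X] = (1/3)·(8) + (1/3)·(15/2) + (1/3)·(32/5) = 73/10.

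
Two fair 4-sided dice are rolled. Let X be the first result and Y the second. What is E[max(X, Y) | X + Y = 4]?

8/3

P(X + Y = 4) = 3/16.
Summing max(X,Y)·P(x,y) over outcomes with X + Y = 4 gives 1/2.
E[max(X, Y) | X + Y = 4] = (1/2) / (3/16) = 8/3.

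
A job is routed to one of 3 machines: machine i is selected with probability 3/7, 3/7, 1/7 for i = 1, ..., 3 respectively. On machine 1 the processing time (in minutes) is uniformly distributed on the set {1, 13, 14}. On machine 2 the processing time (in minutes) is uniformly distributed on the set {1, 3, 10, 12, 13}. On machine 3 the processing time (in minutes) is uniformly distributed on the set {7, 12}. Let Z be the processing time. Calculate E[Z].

87/10

E[Z | machine 1] = (1+13+14)/3 = 28/3.
E[Z | machine 2] = (1+3+10+12+13)/5 = 39/5.
E[Z | machine 3] = (7+12)/2 = 19/2.
By the law of total expectation,
E[Z] = (3/7)·(28/3) + (3/7)·(39/5) + (1/7)·(19/2) = 87/10.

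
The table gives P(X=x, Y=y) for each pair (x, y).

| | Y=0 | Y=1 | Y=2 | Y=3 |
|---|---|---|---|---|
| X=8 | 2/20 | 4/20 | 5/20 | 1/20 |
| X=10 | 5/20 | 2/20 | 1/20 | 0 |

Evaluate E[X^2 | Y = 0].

P(Y = 0) = 7/20.
Σ X^2·P over the event = 64·(2/20) + 100·(5/20) = 157/5.
E[X^2 | Y = 0] = (157/5) / (7/20) = 628/7.

628/7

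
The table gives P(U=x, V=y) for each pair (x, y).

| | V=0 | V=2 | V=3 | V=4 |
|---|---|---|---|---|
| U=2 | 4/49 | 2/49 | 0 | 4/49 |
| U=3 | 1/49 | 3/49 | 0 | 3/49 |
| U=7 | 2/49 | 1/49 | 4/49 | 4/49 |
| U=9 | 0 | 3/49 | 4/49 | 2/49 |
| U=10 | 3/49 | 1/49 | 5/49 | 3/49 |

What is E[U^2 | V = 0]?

423/10

P(V = 0) = 10/49.
Σ U^2·P over the event = 4·(4/49) + 9·(1/49) + 49·(2/49) + 100·(3/49) = 423/49.
E[U^2 | V = 0] = (423/49) / (10/49) = 423/10.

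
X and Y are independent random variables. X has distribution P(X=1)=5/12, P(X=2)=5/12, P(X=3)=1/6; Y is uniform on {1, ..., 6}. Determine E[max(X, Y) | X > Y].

22/9

P(X > Y) = 1/8.
Summing max(X,Y)·P(x,y) over outcomes with X > Y gives 11/36.
E[max(X, Y) | X > Y] = (11/36) / (1/8) = 22/9.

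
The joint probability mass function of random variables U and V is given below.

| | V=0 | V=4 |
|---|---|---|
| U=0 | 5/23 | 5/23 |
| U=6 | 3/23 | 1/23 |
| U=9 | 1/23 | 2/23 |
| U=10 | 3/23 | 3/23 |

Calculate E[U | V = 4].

54/11

P(V = 4) = 11/23.
Summing U·P(U=x,V=y) over the conditioning event gives 54/23.
E[U | V = 4] = (54/23) / (11/23) = 54/11.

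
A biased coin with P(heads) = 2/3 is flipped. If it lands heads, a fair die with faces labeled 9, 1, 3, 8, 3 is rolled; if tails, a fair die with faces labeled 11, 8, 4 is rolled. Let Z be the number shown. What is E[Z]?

E[Z | heads] = (9+1+3+8+3)/5 = 24/5.
E[Z | tails] = (11+8+4)/3 = 23/3.
E[Z] = (2/3)·(24/5) + (1/3)·(23/3) = 259/45.

259/45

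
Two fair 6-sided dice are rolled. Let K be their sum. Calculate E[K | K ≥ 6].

106/13

P(K ≥ 6) = 13/18.
Σ over the event: 6·5/36 + 7·1/6 + 8·5/36 + 9·1/9 + 10·1/12 + 11·1/18 + 12·1/36 = 53/9.
E[K | K ≥ 6] = (53/9) / (13/18) = 106/13.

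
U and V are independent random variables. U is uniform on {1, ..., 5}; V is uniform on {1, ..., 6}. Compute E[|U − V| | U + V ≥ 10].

P(U + V ≥ 10) = 1/10.
Summing |U−V|·P(x,y) over outcomes with U + V ≥ 10 gives 1/10.
E[|U − V| | U + V ≥ 10] = (1/10) / (1/10) = 1.

1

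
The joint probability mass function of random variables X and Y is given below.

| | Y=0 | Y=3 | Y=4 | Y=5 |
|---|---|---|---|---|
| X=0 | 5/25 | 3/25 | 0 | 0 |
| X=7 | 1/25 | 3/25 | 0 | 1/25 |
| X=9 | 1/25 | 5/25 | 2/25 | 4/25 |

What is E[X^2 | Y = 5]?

P(Y = 5) = 1/5.
Σ X^2·P over the event = 49·(1/25) + 81·(4/25) = 373/25.
E[X^2 | Y = 5] = (373/25) / (1/5) = 373/5.

373/5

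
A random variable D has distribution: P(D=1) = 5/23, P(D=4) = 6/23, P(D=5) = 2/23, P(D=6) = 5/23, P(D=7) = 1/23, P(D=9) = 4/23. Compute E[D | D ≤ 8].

4

P(D ≤ 8) = 19/23.
Σ over the event: 1·5/23 + 4·6/23 + 5·2/23 + 6·5/23 + 7·1/23 = 76/23.
E[D | D ≤ 8] = (76/23) / (19/23) = 4.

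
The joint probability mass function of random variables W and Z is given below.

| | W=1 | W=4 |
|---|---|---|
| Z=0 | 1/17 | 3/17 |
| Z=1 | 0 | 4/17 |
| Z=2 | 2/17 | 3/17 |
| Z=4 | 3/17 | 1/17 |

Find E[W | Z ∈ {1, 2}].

10/3

P(Z ∈ {1, 2}) = 9/17.
Σ W·P over the event = 1·(2/17) + 4·(4/17) + 4·(3/17) = 30/17.
E[W | Z ∈ {1, 2}] = (30/17) / (9/17) = 10/3.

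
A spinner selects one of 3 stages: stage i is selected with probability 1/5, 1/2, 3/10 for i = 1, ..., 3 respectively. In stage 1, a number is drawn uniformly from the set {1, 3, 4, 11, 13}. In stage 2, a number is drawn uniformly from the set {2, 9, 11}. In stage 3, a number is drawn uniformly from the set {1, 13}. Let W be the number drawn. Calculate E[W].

E[W | stage 1] = (1+3+4+11+13)/5 = 32/5.
E[W | stage 2] = (2+9+11)/3 = 22/3.
E[W | stage 3] = (1+13)/2 = 7.
E[W] = (1/5)·(32/5) + (1/2)·(22/3) + (3/10)·(7) = 1057/150.

1057/150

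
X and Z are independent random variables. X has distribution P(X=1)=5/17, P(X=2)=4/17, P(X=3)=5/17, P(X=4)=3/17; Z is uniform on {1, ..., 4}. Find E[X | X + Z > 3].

P(X + Z > 3) = 27/34.
Summing X·P(x,y) over outcomes with X + Z > 3 gives 71/34.
E[X | X + Z > 3] = (71/34) / (27/34) = 71/27.

71/27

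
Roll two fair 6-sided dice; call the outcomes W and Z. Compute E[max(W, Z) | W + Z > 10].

6

Outcomes with W + Z > 10: (5,6), (6,5), (6,6), each with probability 1/36.
E[max(W, Z) | W + Z > 10] = (6 + 6 + 6) / 3 = 6.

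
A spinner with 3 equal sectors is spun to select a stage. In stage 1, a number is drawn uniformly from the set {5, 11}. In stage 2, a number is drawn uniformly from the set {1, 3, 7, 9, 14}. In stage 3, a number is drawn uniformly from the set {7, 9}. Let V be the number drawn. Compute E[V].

38/5

E[V | stage 1] = (5+11)/2 = 8.
E[V | stage 2] = (1+3+7+9+14)/5 = 34/5.
E[V | stage 3] = (7+9)/2 = 8.
E[V] = (1/3)·(8) + (1/3)·(34/5) + (1/3)·(8) = 38/5.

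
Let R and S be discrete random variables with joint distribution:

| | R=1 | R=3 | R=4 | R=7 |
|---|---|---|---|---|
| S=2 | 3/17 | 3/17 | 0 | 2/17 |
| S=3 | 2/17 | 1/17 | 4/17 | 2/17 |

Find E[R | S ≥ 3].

P(S ≥ 3) = 9/17.
Σ R·P over the event = 1·(2/17) + 3·(1/17) + 4·(4/17) + 7·(2/17) = 35/17.
E[R | S ≥ 3] = (35/17) / (9/17) = 35/9.

35/9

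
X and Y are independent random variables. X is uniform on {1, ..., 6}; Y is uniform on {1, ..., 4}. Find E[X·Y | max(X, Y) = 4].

Outcomes with max(X, Y) = 4: (1,4), (2,4), (3,4), (4,1), (4,2), (4,3), (4,4), each with probability 1/24.
E[X·Y | max(X, Y) = 4] = (4 + 8 + 12 + 4 + 8 + 12 + 16) / 7 = 64/7.

64/7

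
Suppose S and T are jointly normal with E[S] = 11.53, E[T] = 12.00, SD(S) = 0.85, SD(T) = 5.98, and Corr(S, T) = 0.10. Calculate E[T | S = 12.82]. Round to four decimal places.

E[T | S=x] = μ_T + ρ(σ_T/σ_S)(x − μ_S) for jointly normal variables.
E[T | S=12.82] = 12.00 + (0.10)·(5.98/0.85)·(12.82 − (11.53)) = 12.00 + (0.70353)·(1.29) = 12.9076.

12.9076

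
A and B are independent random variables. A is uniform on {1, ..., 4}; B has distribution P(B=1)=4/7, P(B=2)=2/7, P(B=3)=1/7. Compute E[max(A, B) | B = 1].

P(B = 1) = 4/7.
Summing max(A,B)·P(x,y) over outcomes with B = 1 gives 10/7.
E[max(A, B) | B = 1] = (10/7) / (4/7) = 5/2.

5/2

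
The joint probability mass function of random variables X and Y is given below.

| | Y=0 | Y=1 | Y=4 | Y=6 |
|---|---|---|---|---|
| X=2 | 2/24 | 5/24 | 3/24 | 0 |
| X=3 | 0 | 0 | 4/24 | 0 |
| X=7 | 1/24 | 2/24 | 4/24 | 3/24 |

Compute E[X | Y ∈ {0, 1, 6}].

P(Y ∈ {0, 1, 6}) = 13/24.
Summing X·P(X=x,Y=y) over the conditioning event gives 7/3.
E[X | Y ∈ {0, 1, 6}] = (7/3) / (13/24) = 56/13.

56/13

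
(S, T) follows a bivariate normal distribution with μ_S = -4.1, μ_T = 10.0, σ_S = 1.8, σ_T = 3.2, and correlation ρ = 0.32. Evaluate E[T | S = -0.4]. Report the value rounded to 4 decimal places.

12.1049

The regression of T on S has slope ρ·σ_T/σ_S and passes through (μ_S, μ_T).
E[T | S=-0.4] = 10.0 + (0.32)·(3.2/1.8)·(-0.4 − (-4.1)) = 10.0 + (0.56889)·(3.7) = 12.1049.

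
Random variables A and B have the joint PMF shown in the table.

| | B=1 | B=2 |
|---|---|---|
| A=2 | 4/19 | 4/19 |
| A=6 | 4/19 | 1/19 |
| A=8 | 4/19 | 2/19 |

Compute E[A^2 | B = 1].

104/3

P(B = 1) = 12/19.
Σ A^2·P over the event = 4·(4/19) + 36·(4/19) + 64·(4/19) = 416/19.
E[A^2 | B = 1] = (416/19) / (12/19) = 104/3.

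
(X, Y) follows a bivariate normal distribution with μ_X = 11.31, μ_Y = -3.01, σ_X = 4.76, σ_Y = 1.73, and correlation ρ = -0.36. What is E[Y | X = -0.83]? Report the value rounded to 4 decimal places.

For a bivariate normal, E[Y | X=x] = μ_Y + ρ·(σ_Y/σ_X)·(x − μ_X).
E[Y | X=-0.83] = -3.01 + (-0.36)·(1.73/4.76)·(-0.83 − (11.31)) = -3.01 + (-0.13084)·(-12.14) = -1.4216.

-1.4216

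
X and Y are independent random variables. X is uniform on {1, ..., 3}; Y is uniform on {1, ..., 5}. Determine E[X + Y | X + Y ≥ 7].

Outcomes with X + Y ≥ 7: (2,5), (3,4), (3,5), each with probability 1/15.
E[X + Y | X + Y ≥ 7] = (7 + 7 + 8) / 3 = 22/3.

22/3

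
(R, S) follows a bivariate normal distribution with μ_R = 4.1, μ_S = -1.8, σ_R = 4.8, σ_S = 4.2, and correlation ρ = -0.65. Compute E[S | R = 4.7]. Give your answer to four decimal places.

E[S | R=x] = μ_S + ρ(σ_S/σ_R)(x − μ_R) for jointly normal variables.
E[S | R=4.7] = -1.8 + (-0.65)·(4.2/4.8)·(4.7 − (4.1)) = -1.8 + (-0.56875)·(0.6) = -2.1413.

-2.1413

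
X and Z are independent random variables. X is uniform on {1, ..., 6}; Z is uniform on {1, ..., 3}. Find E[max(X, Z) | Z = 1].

Outcomes with Z = 1: (1,1), (2,1), (3,1), (4,1), (5,1), (6,1), each with probability 1/18.
E[max(X, Z) | Z = 1] = (1 + 2 + 3 + 4 + 5 + 6) / 6 = 7/2.

7/2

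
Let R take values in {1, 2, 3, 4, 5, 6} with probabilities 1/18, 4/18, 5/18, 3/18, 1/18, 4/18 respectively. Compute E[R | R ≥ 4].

41/8

P(R ≥ 4) = 4/9.
Σ over the event: 4·1/6 + 5·1/18 + 6·2/9 = 41/18.
E[R | R ≥ 4] = (41/18) / (4/9) = 41/8.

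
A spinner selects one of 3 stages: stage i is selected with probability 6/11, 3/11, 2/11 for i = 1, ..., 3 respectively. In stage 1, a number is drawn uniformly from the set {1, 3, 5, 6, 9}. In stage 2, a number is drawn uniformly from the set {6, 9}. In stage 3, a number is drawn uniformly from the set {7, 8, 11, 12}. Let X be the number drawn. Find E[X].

703/110

E[X | stage 1] = (1+3+5+6+9)/5 = 24/5.
E[X | stage 2] = (6+9)/2 = 15/2.
E[X | stage 3] = (7+8+11+12)/4 = 19/2.
E[X] = (6/11)·(24/5) + (3/11)·(15/2) + (2/11)·(19/2) = 703/110.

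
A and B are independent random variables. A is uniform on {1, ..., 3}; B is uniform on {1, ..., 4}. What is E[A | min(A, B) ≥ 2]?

Outcomes with min(A, B) ≥ 2: (2,2), (2,3), (2,4), (3,2), (3,3), (3,4), each with probability 1/12.
E[A | min(A, B) ≥ 2] = (2 + 2 + 2 + 3 + 3 + 3) / 6 = 5/2.

5/2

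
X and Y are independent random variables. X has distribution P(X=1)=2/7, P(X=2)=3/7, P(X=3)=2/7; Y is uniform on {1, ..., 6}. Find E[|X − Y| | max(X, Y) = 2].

P(max(X, Y) = 2) = 4/21.
Summing |X−Y|·P(x,y) over outcomes with max(X, Y) = 2 gives 5/42.
E[|X − Y| | max(X, Y) = 2] = (5/42) / (4/21) = 5/8.

5/8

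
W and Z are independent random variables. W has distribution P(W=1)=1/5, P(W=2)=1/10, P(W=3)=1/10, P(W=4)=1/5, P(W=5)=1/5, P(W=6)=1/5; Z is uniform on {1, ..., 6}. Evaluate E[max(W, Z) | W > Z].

44/9

P(W > Z) = 9/20.
Summing max(W,Z)·P(x,y) over outcomes with W > Z gives 11/5.
E[max(W, Z) | W > Z] = (11/5) / (9/20) = 44/9.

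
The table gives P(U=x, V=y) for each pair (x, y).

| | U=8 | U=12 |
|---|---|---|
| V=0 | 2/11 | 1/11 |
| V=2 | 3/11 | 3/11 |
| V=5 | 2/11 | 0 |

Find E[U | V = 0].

P(V = 0) = 3/11.
Σ U·P over the event = 8·(2/11) + 12·(1/11) = 28/11.
E[U | V = 0] = (28/11) / (3/11) = 28/3.

28/3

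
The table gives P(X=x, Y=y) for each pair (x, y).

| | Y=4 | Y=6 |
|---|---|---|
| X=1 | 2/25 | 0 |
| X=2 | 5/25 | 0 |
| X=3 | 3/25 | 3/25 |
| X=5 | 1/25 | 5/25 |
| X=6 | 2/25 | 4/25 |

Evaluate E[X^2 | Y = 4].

146/13

P(Y = 4) = 13/25.
Σ X^2·P over the event = 1·(2/25) + 4·(5/25) + 9·(3/25) + 25·(1/25) + 36·(2/25) = 146/25.
E[X^2 | Y = 4] = (146/25) / (13/25) = 146/13.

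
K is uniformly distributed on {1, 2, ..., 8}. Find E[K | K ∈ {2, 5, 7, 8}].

P(K ∈ {2, 5, 7, 8}) = 1/2.
Σ over the event: 2·1/8 + 5·1/8 + 7·1/8 + 8·1/8 = 11/4.
E[K | K ∈ {2, 5, 7, 8}] = (11/4) / (1/2) = 11/2.

11/2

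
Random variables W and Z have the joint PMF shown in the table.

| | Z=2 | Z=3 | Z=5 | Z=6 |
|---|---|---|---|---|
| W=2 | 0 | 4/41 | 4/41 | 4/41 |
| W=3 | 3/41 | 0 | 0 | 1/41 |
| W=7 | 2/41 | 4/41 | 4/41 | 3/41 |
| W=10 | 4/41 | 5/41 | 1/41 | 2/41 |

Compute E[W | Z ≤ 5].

P(Z ≤ 5) = 31/41.
Summing W·P(W=x,Z=y) over the conditioning event gives 195/41.
E[W | Z ≤ 5] = (195/41) / (31/41) = 195/31.

195/31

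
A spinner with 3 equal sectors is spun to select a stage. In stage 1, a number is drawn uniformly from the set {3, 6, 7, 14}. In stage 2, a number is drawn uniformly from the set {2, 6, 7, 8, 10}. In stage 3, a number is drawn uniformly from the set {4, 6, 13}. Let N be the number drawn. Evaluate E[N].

E[N | stage 1] = (3+6+7+14)/4 = 15/2.
E[N | stage 2] = (2+6+7+8+10)/5 = 33/5.
E[N | stage 3] = (4+6+13)/3 = 23/3.
E[N] = (1/3)·(15/2) + (1/3)·(33/5) + (1/3)·(23/3) = 653/90.

653/90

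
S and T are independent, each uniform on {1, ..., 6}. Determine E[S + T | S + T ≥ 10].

P(S + T ≥ 10) = 1/6.
Summing (S+T)·P(x,y) over outcomes with S + T ≥ 10 gives 16/9.
E[S + T | S + T ≥ 10] = (16/9) / (1/6) = 32/3.

32/3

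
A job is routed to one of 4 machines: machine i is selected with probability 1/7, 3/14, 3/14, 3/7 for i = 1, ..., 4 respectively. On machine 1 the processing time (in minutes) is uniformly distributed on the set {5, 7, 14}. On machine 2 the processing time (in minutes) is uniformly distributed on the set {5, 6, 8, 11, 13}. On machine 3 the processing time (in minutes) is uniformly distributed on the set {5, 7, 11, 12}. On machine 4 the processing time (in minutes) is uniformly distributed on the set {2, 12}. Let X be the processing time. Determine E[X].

E[X | machine 1] = (5+7+14)/3 = 26/3.
E[X | machine 2] = (5+6+8+11+13)/5 = 43/5.
E[X | machine 3] = (5+7+11+12)/4 = 35/4.
E[X | machine 4] = (2+12)/2 = 7.
E[X] = (1/7)·(26/3) + (3/14)·(43/5) + (3/14)·(35/4) + (3/7)·(7) = 6683/840.

6683/840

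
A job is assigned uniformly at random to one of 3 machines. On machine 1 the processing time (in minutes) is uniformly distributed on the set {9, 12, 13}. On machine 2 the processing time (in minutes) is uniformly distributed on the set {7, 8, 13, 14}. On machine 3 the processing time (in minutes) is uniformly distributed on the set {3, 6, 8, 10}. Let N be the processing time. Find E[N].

E[N | machine 1] = (9+12+13)/3 = 34/3.
E[N | machine 2] = (7+8+13+14)/4 = 21/2.
E[N | machine 3] = (3+6+8+10)/4 = 27/4.
By the law of total expectation,
E[N] = (1/3)·(34/3) + (1/3)·(21/2) + (1/3)·(27/4) = 343/36.

343/36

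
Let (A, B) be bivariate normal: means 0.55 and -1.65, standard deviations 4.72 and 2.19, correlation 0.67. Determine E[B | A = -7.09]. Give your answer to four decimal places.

-4.0250

E[B | A=x] = μ_B + ρ(σ_B/σ_A)(x − μ_A) for jointly normal variables.
E[B | A=-7.09] = -1.65 + (0.67)·(2.19/4.72)·(-7.09 − (0.55)) = -1.65 + (0.31087)·(-7.64) = -4.0250.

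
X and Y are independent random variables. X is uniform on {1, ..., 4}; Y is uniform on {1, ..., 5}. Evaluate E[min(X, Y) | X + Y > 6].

19/6

Outcomes with X + Y > 6: (2,5), (3,4), (3,5), (4,3), (4,4), (4,5), each with probability 1/20.
E[min(X, Y) | X + Y > 6] = (2 + 3 + 3 + 3 + 4 + 4) / 6 = 19/6.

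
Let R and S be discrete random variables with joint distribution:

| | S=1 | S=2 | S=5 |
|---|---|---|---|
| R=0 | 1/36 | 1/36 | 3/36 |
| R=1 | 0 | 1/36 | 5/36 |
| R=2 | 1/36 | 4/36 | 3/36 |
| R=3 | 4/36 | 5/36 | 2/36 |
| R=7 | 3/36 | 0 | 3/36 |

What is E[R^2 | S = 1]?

P(S = 1) = 1/4.
Σ R^2·P over the event = 0·(1/36) + 4·(1/36) + 9·(4/36) + 49·(3/36) = 187/36.
E[R^2 | S = 1] = (187/36) / (1/4) = 187/9.

187/9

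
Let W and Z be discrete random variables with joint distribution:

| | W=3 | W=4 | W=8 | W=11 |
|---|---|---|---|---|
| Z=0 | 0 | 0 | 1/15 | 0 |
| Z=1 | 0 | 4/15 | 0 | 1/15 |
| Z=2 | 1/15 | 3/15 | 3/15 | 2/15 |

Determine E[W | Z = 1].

27/5

P(Z = 1) = 1/3.
Σ W·P over the event = 4·(4/15) + 11·(1/15) = 9/5.
E[W | Z = 1] = (9/5) / (1/3) = 27/5.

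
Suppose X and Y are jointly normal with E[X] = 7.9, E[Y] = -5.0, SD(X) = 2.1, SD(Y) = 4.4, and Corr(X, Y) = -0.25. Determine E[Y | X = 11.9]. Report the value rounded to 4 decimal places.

-7.0952

The regression of Y on X has slope ρ·σ_Y/σ_X and passes through (μ_X, μ_Y).
E[Y | X=11.9] = -5.0 + (-0.25)·(4.4/2.1)·(11.9 − (7.9)) = -5.0 + (-0.52381)·(4) = -7.0952.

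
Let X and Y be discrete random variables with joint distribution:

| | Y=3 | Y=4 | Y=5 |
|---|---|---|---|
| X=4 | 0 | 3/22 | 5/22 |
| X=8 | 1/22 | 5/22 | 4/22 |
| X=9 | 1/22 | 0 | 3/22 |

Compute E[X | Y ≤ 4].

69/10

P(Y ≤ 4) = 5/11.
Σ X·P over the event = 4·(3/22) + 8·(1/22) + 8·(5/22) + 9·(1/22) = 69/22.
E[X | Y ≤ 4] = (69/22) / (5/11) = 69/10.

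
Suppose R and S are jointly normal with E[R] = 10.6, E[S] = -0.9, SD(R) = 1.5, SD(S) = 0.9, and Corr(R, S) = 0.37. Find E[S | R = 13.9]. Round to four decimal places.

-0.1674

E[S | R=x] = μ_S + ρ(σ_S/σ_R)(x − μ_R) for jointly normal variables.
E[S | R=13.9] = -0.9 + (0.37)·(0.9/1.5)·(13.9 − (10.6)) = -0.9 + (0.222)·(3.3) = -0.1674.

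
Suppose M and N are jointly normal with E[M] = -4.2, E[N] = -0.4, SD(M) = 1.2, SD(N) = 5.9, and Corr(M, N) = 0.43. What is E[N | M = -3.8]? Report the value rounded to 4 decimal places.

For a bivariate normal, E[N | M=x] = μ_N + ρ·(σ_N/σ_M)·(x − μ_M).
E[N | M=-3.8] = -0.4 + (0.43)·(5.9/1.2)·(-3.8 − (-4.2)) = -0.4 + (2.1142)·(0.4) = 0.4457.

0.4457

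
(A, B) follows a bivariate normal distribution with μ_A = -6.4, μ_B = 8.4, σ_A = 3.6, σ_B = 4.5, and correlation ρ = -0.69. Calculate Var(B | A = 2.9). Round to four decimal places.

Var(B | A=x) = (1 − ρ²)·σ_B².
Var(B | A=2.9) = (4.5)²·(1 − (-0.69)²) = 20.25·0.5239 = 10.6090.

10.6090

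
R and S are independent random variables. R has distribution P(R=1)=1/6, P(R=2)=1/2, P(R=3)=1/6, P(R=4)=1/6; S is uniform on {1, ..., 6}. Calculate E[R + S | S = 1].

P(S = 1) = 1/6.
Summing (R+S)·P(x,y) over outcomes with S = 1 gives 5/9.
E[R + S | S = 1] = (5/9) / (1/6) = 10/3.

10/3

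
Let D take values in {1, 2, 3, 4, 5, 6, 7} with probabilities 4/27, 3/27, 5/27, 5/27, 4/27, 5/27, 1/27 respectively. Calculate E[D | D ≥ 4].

P(D ≥ 4) = 5/9.
Σ over the event: 4·5/27 + 5·4/27 + 6·5/27 + 7·1/27 = 77/27.
E[D | D ≥ 4] = (77/27) / (5/9) = 77/15.

77/15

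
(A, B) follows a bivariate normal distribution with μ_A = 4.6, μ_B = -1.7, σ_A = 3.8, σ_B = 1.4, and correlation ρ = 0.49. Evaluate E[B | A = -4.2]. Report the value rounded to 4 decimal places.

For a bivariate normal, E[B | A=x] = μ_B + ρ·(σ_B/σ_A)·(x − μ_A).
E[B | A=-4.2] = -1.7 + (0.49)·(1.4/3.8)·(-4.2 − (4.6)) = -1.7 + (0.180526)·(-8.8) = -3.2886.

-3.2886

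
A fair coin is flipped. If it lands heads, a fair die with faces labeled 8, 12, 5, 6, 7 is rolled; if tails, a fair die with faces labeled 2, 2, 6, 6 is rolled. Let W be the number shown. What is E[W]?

E[W | heads] = (8+12+5+6+7)/5 = 38/5.
E[W | tails] = (2+2+6+6)/4 = 4.
By the law of total expectation,
E[W] = (1/2)·(38/5) + (1/2)·(4) = 29/5.

29/5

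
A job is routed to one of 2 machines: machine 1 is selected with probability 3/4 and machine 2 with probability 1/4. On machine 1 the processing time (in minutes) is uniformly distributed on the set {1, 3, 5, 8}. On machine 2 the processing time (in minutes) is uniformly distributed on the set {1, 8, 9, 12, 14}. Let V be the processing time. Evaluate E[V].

E[V | machine 1] = (1+3+5+8)/4 = 17/4.
E[V | machine 2] = (1+8+9+12+14)/5 = 44/5.
By the law of total expectation,
E[V] = (3/4)·(17/4) + (1/4)·(44/5) = 431/80.

431/80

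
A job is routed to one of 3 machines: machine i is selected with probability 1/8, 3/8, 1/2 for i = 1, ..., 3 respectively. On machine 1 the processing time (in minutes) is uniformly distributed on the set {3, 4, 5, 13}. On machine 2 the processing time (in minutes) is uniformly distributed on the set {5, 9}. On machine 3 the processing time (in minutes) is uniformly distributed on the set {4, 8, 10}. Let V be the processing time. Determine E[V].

E[V | machine 1] = (3+4+5+13)/4 = 25/4.
E[V | machine 2] = (5+9)/2 = 7.
E[V | machine 3] = (4+8+10)/3 = 22/3.
E[V] = (1/8)·(25/4) + (3/8)·(7) + (1/2)·(22/3) = 679/96.

679/96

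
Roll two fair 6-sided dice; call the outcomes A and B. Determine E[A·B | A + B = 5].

5

Outcomes with A + B = 5: (1,4), (2,3), (3,2), (4,1), each with probability 1/36.
E[A·B | A + B = 5] = (4 + 6 + 6 + 4) / 4 = 5.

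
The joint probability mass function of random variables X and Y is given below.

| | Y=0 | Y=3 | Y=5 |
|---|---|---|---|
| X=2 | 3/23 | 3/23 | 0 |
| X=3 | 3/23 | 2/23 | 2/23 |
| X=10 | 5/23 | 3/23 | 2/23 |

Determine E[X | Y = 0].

P(Y = 0) = 11/23.
Σ X·P over the event = 2·(3/23) + 3·(3/23) + 10·(5/23) = 65/23.
E[X | Y = 0] = (65/23) / (11/23) = 65/11.

65/11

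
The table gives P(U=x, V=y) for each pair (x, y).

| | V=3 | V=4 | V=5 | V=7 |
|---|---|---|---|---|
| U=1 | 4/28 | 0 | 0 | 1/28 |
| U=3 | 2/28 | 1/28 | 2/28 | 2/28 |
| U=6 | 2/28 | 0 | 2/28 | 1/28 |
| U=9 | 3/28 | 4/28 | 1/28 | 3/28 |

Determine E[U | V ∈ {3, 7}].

89/18

P(V ∈ {3, 7}) = 9/14.
Σ U·P over the event = 1·(4/28) + 1·(1/28) + 3·(2/28) + 3·(2/28) + 6·(2/28) + 6·(1/28) + 9·(3/28) + 9·(3/28) = 89/28.
E[U | V ∈ {3, 7}] = (89/28) / (9/14) = 89/18.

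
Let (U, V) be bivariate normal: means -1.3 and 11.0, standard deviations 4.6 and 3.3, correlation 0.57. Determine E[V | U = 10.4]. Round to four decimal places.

15.7843

E[V | U=x] = μ_V + ρ(σ_V/σ_U)(x − μ_U) for jointly normal variables.
E[V | U=10.4] = 11.0 + (0.57)·(3.3/4.6)·(10.4 − (-1.3)) = 11.0 + (0.408913)·(11.7) = 15.7843.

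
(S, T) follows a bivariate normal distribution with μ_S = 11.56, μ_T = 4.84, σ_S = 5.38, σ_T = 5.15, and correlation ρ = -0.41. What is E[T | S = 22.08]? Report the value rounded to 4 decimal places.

E[T | S=x] = μ_T + ρ(σ_T/σ_S)(x − μ_S) for jointly normal variables.
E[T | S=22.08] = 4.84 + (-0.41)·(5.15/5.38)·(22.08 − (11.56)) = 4.84 + (-0.39247)·(10.52) = 0.7112.

0.7112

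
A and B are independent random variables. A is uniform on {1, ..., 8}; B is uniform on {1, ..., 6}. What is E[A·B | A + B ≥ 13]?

Outcomes with A + B ≥ 13: (7,6), (8,5), (8,6), each with probability 1/48.
E[A·B | A + B ≥ 13] = (42 + 40 + 48) / 3 = 130/3.

130/3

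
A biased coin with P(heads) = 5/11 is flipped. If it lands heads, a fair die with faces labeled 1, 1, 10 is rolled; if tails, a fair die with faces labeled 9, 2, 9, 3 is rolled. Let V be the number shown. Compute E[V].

E[V | heads] = (1+1+10)/3 = 4.
E[V | tails] = (9+2+9+3)/4 = 23/4.
E[V] = (5/11)·(4) + (6/11)·(23/4) = 109/22.

109/22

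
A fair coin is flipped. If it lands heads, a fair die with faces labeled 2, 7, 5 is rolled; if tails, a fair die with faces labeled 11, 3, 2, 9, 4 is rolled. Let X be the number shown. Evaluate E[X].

E[X | heads] = (2+7+5)/3 = 14/3.
E[X | tails] = (11+3+2+9+4)/5 = 29/5.
E[X] = (1/2)·(14/3) + (1/2)·(29/5) = 157/30.

157/30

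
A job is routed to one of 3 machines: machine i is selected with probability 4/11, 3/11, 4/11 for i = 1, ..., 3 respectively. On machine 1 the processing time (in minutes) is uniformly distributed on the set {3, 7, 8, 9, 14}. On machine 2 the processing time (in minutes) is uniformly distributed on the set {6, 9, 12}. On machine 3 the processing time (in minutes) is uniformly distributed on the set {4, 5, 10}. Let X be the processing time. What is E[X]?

1277/165

E[X | machine 1] = (3+7+8+9+14)/5 = 41/5.
E[X | machine 2] = (6+9+12)/3 = 9.
E[X | machine 3] = (4+5+10)/3 = 19/3.
E[X] = (4/11)·(41/5) + (3/11)·(9) + (4/11)·(19/3) = 1277/165.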